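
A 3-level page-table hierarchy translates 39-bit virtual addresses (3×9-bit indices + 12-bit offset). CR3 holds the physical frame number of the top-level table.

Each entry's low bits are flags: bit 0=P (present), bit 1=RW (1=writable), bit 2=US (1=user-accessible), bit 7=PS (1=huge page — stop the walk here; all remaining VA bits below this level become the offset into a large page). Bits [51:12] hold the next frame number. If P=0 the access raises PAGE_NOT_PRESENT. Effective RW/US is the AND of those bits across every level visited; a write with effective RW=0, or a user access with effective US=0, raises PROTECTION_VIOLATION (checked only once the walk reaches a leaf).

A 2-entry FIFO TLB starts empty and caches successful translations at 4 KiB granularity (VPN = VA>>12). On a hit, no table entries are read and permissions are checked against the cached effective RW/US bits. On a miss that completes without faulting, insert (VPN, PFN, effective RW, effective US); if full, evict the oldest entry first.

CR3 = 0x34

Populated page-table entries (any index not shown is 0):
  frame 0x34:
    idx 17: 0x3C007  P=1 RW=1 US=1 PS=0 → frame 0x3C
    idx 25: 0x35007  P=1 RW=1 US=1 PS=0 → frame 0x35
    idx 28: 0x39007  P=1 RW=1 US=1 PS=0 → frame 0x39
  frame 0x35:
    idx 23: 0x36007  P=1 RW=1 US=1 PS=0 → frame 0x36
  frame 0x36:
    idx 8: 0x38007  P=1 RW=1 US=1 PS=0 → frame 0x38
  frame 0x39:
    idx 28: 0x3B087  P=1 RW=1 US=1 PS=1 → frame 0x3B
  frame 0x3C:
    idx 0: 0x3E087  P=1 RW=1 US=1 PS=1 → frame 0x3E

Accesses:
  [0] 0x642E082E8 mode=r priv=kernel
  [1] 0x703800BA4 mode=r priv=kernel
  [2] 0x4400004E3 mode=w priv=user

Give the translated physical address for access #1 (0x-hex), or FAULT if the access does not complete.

Per-access translation:
#0 VA=0x642E082E8 (r,kernel):
  L0: frame=0x34 idx=25 entry=0x35007 [P=1 RW=1 US=1 PS=0]
  L1: frame=0x35 idx=23 entry=0x36007 [P=1 RW=1 US=1 PS=0]
  L2: frame=0x36 idx=8 entry=0x38007 [P=1 RW=1 US=1 PS=0]
  ⇒ phys 0x382E8  [3 reads]
#1 VA=0x703800BA4 (r,kernel):
  L0: frame=0x34 idx=28 entry=0x39007 [P=1 RW=1 US=1 PS=0]
  L1: frame=0x39 idx=28 entry=0x3B087 [P=1 RW=1 US=1 PS=1]
  ⇒ phys 0x3BBA4 (huge @L1)  [2 reads]
#2 VA=0x4400004E3 (w,user):
  L0: frame=0x34 idx=17 entry=0x3C007 [P=1 RW=1 US=1 PS=0]
  L1: frame=0x3C idx=0 entry=0x3E087 [P=1 RW=1 US=1 PS=1]
  ⇒ phys 0x3E4E3 (huge @L1)  [2 reads]

Access #1 PA: 0x3BBA4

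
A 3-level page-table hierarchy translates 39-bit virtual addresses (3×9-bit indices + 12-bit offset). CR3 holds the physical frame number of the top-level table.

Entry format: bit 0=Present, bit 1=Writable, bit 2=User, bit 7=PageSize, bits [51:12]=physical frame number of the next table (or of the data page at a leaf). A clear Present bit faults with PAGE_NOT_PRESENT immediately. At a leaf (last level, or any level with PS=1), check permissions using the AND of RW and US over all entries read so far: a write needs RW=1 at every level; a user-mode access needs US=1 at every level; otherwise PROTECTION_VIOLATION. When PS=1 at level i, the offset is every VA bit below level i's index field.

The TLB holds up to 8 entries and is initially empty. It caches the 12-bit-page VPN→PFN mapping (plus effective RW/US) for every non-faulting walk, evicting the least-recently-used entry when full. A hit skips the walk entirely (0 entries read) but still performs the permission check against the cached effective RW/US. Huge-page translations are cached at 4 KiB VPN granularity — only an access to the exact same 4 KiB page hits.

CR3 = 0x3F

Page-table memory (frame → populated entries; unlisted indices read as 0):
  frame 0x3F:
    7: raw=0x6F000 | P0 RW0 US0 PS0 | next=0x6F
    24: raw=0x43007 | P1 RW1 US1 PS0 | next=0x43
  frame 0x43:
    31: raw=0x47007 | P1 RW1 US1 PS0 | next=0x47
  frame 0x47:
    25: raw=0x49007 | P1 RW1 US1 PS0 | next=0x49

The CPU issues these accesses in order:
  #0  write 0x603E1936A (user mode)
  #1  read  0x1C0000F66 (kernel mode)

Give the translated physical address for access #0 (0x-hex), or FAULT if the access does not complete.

Walk each access:
#0 VA=0x603E1936A (w,user):
  [0] read 0x3F idx=24: raw=0x43007 flags P=1 W=1 U=1 S=0
  [1] read 0x43 idx=31: raw=0x47007 flags P=1 W=1 U=1 S=0
  [2] read 0x47 idx=25: raw=0x49007 flags P=1 W=1 U=1 S=0
  ⇒ phys 0x4936A  [3 reads]
#1 VA=0x1C0000F66 (r,kernel):
  [0] read 0x3F idx=7: raw=0x6F000 flags P=0 W=0 U=0 S=0
  ⇒ fault: PAGE_NOT_PRESENT  — 1 lookups

Access #0 PA: 0x4936A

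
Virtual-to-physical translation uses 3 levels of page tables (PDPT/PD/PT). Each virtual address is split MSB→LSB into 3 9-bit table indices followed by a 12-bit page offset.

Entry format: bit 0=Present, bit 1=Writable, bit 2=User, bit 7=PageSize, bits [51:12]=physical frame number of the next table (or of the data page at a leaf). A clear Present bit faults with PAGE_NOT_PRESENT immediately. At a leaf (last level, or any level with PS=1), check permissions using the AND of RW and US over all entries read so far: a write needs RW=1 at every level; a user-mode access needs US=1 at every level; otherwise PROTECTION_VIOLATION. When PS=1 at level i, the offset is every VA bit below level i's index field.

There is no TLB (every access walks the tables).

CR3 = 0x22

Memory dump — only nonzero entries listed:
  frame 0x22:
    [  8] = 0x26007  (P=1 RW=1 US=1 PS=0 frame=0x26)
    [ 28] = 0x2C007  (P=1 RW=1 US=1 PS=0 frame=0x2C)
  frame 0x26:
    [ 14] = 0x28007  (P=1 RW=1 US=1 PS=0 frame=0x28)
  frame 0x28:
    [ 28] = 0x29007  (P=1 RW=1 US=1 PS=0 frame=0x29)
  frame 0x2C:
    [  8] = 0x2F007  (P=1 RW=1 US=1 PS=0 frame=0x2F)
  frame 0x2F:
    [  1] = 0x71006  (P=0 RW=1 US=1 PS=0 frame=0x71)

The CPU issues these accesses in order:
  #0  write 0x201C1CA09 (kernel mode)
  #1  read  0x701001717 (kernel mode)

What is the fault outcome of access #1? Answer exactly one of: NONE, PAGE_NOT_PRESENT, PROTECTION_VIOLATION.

Walk each access:
#0 VA=0x201C1CA09 (w,kernel):
  L0: frame=0x22 idx=8 entry=0x26007 [P=1 RW=1 US=1 PS=0]
  L1: frame=0x26 idx=14 entry=0x28007 [P=1 RW=1 US=1 PS=0]
  L2: frame=0x28 idx=28 entry=0x29007 [P=1 RW=1 US=1 PS=0]
  ⇒ phys 0x29A09  [3 reads]
#1 VA=0x701001717 (r,kernel):
  L0: frame=0x22 idx=28 entry=0x2C007 [P=1 RW=1 US=1 PS=0]
  L1: frame=0x2C idx=8 entry=0x2F007 [P=1 RW=1 US=1 PS=0]
  L2: frame=0x2F idx=1 entry=0x71006 [P=0 RW=1 US=1 PS=0]
  ✗ PAGE_NOT_PRESENT  [3 reads]

Access #1 fault: PAGE_NOT_PRESENT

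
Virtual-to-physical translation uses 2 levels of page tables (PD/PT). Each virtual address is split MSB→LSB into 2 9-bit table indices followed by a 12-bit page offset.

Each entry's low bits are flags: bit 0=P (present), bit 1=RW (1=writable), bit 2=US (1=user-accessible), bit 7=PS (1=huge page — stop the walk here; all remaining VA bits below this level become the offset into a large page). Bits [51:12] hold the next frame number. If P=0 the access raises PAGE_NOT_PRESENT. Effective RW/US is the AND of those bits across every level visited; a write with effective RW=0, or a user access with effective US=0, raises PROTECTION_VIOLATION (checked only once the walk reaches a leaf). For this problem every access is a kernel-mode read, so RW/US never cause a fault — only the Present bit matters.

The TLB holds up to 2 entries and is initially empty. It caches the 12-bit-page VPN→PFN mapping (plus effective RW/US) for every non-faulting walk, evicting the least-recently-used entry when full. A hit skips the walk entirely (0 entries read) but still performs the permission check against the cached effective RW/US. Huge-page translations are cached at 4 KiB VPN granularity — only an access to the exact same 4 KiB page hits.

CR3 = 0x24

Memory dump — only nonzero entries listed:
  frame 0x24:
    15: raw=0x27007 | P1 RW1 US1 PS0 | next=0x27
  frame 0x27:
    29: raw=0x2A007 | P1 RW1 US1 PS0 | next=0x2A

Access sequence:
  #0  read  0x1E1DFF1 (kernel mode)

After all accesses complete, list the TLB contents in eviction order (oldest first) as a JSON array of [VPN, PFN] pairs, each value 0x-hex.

Trace:
#0 VA=0x1E1DFF1 (r,kernel):
  [0] read 0x24 idx=15: raw=0x27007 flags P=1 W=1 U=1 S=0
  [1] read 0x27 idx=29: raw=0x2A007 flags P=1 W=1 U=1 S=0
  ✓ 0x2AFF1  — 2 lookups

TLB: [["0x1E1D", "0x2A"]]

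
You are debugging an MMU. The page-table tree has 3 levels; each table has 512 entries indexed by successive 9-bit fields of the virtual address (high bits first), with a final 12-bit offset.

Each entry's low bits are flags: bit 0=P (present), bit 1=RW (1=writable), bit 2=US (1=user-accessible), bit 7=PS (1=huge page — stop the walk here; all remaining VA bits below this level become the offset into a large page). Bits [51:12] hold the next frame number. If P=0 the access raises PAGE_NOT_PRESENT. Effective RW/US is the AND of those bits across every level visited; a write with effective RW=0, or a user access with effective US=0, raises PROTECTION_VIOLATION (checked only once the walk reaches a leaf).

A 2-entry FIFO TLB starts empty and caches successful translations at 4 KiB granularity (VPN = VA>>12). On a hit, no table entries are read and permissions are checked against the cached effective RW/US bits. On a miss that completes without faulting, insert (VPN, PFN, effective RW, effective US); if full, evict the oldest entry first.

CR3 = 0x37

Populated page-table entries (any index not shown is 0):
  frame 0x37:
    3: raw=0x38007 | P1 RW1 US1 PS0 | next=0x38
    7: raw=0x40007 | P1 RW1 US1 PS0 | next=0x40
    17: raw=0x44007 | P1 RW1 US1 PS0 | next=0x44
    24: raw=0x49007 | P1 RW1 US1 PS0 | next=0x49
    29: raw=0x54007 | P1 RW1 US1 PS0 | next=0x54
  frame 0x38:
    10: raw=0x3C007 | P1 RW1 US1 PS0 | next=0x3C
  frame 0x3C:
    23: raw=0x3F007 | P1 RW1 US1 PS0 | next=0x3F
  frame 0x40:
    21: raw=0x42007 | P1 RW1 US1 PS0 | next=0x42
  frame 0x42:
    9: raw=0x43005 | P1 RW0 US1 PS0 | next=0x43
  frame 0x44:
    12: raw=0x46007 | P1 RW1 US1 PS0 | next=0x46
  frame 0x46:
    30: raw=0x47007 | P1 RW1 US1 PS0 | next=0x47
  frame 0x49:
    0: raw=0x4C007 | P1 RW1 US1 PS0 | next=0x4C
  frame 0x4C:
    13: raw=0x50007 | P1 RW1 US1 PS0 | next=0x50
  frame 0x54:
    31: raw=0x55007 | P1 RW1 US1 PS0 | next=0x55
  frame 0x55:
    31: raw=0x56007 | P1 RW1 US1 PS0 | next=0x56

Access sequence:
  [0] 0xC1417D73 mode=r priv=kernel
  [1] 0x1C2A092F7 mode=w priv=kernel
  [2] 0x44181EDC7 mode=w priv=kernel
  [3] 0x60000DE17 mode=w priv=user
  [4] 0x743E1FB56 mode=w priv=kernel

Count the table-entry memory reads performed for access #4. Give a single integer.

Per-access translation:
#0 VA=0xC1417D73 (r,kernel):
  L0: frame=0x37 idx=3 entry=0x38007 [P=1 RW=1 US=1 PS=0]
  L1: frame=0x38 idx=10 entry=0x3C007 [P=1 RW=1 US=1 PS=0]
  L2: frame=0x3C idx=23 entry=0x3F007 [P=1 RW=1 US=1 PS=0]
  → PA=0x3FD73  (3 entries read)
#1 VA=0x1C2A092F7 (w,kernel):
  L0: frame=0x37 idx=7 entry=0x40007 [P=1 RW=1 US=1 PS=0]
  L1: frame=0x40 idx=21 entry=0x42007 [P=1 RW=1 US=1 PS=0]
  L2: frame=0x42 idx=9 entry=0x43005 [P=1 RW=0 US=1 PS=0]
  ✗ PROTECTION_VIOLATION  [3 reads]
#2 VA=0x44181EDC7 (w,kernel):
  L0: frame=0x37 idx=17 entry=0x44007 [P=1 RW=1 US=1 PS=0]
  L1: frame=0x44 idx=12 entry=0x46007 [P=1 RW=1 US=1 PS=0]
  L2: frame=0x46 idx=30 entry=0x47007 [P=1 RW=1 US=1 PS=0]
  → PA=0x47DC7  (3 entries read)
#3 VA=0x60000DE17 (w,user):
  L0: frame=0x37 idx=24 entry=0x49007 [P=1 RW=1 US=1 PS=0]
  L1: frame=0x49 idx=0 entry=0x4C007 [P=1 RW=1 US=1 PS=0]
  L2: frame=0x4C idx=13 entry=0x50007 [P=1 RW=1 US=1 PS=0]
  → PA=0x50E17  (3 entries read)
#4 VA=0x743E1FB56 (w,kernel):
  L0: frame=0x37 idx=29 entry=0x54007 [P=1 RW=1 US=1 PS=0]
  L1: frame=0x54 idx=31 entry=0x55007 [P=1 RW=1 US=1 PS=0]
  L2: frame=0x55 idx=31 entry=0x56007 [P=1 RW=1 US=1 PS=0]
  → PA=0x56B56  (3 entries read)

Entries read for #4: 3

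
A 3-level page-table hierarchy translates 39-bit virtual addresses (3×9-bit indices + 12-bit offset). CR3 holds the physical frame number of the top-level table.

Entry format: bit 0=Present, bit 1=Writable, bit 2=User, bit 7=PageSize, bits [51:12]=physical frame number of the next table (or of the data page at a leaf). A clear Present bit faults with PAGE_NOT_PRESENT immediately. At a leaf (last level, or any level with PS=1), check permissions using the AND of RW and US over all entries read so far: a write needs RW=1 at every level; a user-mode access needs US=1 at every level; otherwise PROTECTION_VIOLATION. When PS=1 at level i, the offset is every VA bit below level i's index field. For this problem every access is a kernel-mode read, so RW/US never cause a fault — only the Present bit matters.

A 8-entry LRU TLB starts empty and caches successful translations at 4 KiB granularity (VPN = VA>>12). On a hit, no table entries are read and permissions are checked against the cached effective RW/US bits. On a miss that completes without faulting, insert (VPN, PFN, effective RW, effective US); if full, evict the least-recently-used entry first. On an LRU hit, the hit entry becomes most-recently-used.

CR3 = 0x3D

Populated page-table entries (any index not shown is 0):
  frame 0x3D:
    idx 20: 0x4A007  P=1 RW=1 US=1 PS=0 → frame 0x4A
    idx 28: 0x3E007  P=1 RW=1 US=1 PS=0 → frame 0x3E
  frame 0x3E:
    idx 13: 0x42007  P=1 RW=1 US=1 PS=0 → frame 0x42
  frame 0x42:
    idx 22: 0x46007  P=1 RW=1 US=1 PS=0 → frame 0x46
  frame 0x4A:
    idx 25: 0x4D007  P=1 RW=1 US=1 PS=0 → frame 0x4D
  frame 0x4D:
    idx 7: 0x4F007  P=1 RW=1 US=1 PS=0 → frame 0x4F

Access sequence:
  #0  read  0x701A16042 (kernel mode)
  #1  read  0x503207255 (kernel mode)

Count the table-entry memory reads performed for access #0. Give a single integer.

Walk each access:
#0 VA=0x701A16042 (r,kernel):
  [0] read 0x3D idx=28: raw=0x3E007 flags P=1 W=1 U=1 S=0
  [1] read 0x3E idx=13: raw=0x42007 flags P=1 W=1 U=1 S=0
  [2] read 0x42 idx=22: raw=0x46007 flags P=1 W=1 U=1 S=0
  ⇒ phys 0x46042  [3 reads]
#1 VA=0x503207255 (r,kernel):
  [0] read 0x3D idx=20: raw=0x4A007 flags P=1 W=1 U=1 S=0
  [1] read 0x4A idx=25: raw=0x4D007 flags P=1 W=1 U=1 S=0
  [2] read 0x4D idx=7: raw=0x4F007 flags P=1 W=1 U=1 S=0
  ⇒ phys 0x4F255  [3 reads]

Entries read for #0: 3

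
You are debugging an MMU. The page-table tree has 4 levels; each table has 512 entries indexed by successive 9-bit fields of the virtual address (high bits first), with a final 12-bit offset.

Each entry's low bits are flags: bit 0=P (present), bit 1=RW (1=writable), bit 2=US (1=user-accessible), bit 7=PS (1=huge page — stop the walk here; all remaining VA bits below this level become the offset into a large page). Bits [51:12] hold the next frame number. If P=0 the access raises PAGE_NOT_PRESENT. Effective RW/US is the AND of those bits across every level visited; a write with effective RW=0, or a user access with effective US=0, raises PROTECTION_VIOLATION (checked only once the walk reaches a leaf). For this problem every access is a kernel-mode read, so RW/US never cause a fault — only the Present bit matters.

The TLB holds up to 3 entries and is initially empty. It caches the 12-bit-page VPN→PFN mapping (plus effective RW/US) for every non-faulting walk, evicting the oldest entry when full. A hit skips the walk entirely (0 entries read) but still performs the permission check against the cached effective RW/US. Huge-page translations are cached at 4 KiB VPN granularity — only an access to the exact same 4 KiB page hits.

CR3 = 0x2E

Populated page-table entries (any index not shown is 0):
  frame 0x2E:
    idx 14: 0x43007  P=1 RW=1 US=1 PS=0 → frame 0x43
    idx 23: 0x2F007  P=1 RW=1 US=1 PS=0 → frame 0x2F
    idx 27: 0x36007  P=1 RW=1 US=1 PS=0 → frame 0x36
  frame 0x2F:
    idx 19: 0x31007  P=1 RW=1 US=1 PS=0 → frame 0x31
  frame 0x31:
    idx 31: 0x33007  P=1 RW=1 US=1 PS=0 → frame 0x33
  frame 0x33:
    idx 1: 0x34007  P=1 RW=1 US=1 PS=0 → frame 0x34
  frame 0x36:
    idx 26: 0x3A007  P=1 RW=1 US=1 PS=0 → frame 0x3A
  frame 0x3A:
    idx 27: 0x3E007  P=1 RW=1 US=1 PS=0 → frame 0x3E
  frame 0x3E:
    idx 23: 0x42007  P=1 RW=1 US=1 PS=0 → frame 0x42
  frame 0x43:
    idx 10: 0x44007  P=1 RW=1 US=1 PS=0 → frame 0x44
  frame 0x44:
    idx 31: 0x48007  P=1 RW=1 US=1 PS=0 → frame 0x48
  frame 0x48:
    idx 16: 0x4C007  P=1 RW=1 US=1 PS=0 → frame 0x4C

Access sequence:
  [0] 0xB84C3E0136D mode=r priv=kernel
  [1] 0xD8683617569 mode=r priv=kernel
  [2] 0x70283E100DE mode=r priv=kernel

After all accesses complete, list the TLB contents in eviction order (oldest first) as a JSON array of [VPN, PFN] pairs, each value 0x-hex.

Per-access translation:
#0 VA=0xB84C3E0136D (r,kernel):
  L0 @0x2E[23] → 0x2F007  P=1,RW=1,US=1,PS=0
  L1 @0x2F[19] → 0x31007  P=1,RW=1,US=1,PS=0
  L2 @0x31[31] → 0x33007  P=1,RW=1,US=1,PS=0
  L3 @0x33[1] → 0x34007  P=1,RW=1,US=1,PS=0
  ⇒ phys 0x3436D  [4 reads]
#1 VA=0xD8683617569 (r,kernel):
  L0 @0x2E[27] → 0x36007  P=1,RW=1,US=1,PS=0
  L1 @0x36[26] → 0x3A007  P=1,RW=1,US=1,PS=0
  L2 @0x3A[27] → 0x3E007  P=1,RW=1,US=1,PS=0
  L3 @0x3E[23] → 0x42007  P=1,RW=1,US=1,PS=0
  ⇒ phys 0x42569  [4 reads]
#2 VA=0x70283E100DE (r,kernel):
  L0 @0x2E[14] → 0x43007  P=1,RW=1,US=1,PS=0
  L1 @0x43[10] → 0x44007  P=1,RW=1,US=1,PS=0
  L2 @0x44[31] → 0x48007  P=1,RW=1,US=1,PS=0
  L3 @0x48[16] → 0x4C007  P=1,RW=1,US=1,PS=0
  ⇒ phys 0x4C0DE  [4 reads]

TLB: [["0xB84C3E01", "0x34"], ["0xD8683617", "0x42"], ["0x70283E10", "0x4C"]]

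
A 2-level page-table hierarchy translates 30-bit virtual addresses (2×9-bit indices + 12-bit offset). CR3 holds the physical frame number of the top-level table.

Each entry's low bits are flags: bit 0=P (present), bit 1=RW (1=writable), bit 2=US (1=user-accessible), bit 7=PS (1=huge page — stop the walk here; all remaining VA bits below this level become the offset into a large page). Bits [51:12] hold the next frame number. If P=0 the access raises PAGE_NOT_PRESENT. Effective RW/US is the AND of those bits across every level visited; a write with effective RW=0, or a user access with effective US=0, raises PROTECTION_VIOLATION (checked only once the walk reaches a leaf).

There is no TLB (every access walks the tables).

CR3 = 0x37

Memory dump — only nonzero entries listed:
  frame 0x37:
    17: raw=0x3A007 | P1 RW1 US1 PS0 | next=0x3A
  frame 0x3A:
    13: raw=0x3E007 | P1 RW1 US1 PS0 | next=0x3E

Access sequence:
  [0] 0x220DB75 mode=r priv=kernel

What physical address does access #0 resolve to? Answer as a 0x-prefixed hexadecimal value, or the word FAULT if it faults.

Walk each access:
#0 VA=0x220DB75 (r,kernel):
  lvl0: tbl 0x37, slot 17 ⇒ 0x3A007 (P1/RW1/US1/PS0)
  lvl1: tbl 0x3A, slot 13 ⇒ 0x3E007 (P1/RW1/US1/PS0)
  ⇒ phys 0x3EB75  [2 reads]

Access #0 PA: 0x3EB75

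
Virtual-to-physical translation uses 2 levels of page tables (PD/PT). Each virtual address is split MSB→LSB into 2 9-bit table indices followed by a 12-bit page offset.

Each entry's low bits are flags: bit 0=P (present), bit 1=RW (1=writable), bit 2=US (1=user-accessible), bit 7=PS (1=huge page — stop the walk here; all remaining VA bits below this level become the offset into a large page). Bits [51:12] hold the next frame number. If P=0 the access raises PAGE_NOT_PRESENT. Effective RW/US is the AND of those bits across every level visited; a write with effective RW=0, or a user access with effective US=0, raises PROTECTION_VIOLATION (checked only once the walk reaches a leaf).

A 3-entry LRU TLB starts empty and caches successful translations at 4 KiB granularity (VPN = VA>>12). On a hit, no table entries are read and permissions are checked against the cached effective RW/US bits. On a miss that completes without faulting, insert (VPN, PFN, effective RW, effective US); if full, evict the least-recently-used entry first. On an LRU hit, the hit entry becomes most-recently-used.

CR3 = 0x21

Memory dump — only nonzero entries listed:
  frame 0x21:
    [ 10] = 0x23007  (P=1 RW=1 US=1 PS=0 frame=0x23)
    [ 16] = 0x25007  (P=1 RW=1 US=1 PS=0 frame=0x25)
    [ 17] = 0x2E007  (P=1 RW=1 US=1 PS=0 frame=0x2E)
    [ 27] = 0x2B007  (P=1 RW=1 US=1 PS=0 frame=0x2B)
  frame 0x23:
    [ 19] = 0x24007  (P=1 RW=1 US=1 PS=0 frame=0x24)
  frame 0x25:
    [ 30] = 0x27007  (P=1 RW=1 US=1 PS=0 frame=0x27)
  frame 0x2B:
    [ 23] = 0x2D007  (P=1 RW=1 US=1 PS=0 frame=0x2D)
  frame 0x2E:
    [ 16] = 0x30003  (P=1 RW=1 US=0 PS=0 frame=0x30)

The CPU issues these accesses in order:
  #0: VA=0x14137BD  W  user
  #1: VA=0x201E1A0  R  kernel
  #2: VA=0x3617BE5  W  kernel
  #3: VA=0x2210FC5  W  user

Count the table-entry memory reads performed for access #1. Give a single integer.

Trace:
#0 VA=0x14137BD (w,user):
  L0: frame=0x21 idx=10 entry=0x23007 [P=1 RW=1 US=1 PS=0]
  L1: frame=0x23 idx=19 entry=0x24007 [P=1 RW=1 US=1 PS=0]
  ✓ 0x247BD  — 2 lookups
#1 VA=0x201E1A0 (r,kernel):
  L0: frame=0x21 idx=16 entry=0x25007 [P=1 RW=1 US=1 PS=0]
  L1: frame=0x25 idx=30 entry=0x27007 [P=1 RW=1 US=1 PS=0]
  ✓ 0x271A0  — 2 lookups
#2 VA=0x3617BE5 (w,kernel):
  L0: frame=0x21 idx=27 entry=0x2B007 [P=1 RW=1 US=1 PS=0]
  L1: frame=0x2B idx=23 entry=0x2D007 [P=1 RW=1 US=1 PS=0]
  ✓ 0x2DBE5  — 2 lookups
#3 VA=0x2210FC5 (w,user):
  L0: frame=0x21 idx=17 entry=0x2E007 [P=1 RW=1 US=1 PS=0]
  L1: frame=0x2E idx=16 entry=0x30003 [P=1 RW=1 US=0 PS=0]
  ✗ PROTECTION_VIOLATION  [2 reads]

Entries read for #1: 2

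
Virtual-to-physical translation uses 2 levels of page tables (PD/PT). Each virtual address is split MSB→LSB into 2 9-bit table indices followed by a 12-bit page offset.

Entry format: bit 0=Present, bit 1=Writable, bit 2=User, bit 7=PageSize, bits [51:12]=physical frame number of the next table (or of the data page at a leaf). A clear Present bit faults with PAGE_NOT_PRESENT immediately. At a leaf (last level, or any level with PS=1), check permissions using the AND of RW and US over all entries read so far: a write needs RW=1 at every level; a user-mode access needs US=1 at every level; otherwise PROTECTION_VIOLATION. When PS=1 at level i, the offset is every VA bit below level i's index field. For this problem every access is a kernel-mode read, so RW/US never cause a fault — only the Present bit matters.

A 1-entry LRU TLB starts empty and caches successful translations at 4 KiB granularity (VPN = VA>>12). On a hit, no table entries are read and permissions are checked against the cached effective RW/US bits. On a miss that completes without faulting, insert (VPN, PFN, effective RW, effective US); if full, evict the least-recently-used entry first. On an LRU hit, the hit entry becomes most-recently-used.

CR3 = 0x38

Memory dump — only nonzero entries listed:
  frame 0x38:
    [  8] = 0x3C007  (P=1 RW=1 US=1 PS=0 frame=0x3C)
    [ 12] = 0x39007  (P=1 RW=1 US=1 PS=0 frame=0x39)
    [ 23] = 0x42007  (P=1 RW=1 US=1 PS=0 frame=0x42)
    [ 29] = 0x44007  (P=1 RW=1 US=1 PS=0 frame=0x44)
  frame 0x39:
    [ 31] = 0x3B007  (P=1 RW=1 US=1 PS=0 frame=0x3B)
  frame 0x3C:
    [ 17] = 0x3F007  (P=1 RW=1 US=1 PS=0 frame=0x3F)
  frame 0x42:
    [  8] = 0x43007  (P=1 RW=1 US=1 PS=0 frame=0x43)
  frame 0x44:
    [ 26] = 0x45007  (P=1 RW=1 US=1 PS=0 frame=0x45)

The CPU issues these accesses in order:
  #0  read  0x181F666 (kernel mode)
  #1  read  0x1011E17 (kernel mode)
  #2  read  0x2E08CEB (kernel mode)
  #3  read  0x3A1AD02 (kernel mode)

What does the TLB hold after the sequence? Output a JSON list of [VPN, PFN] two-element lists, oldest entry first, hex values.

Walk each access:
#0 VA=0x181F666 (r,kernel):
  L0 @0x38[12] → 0x39007  P=1,RW=1,US=1,PS=0
  L1 @0x39[31] → 0x3B007  P=1,RW=1,US=1,PS=0
  ✓ 0x3B666  — 2 lookups
#1 VA=0x1011E17 (r,kernel):
  L0 @0x38[8] → 0x3C007  P=1,RW=1,US=1,PS=0
  L1 @0x3C[17] → 0x3F007  P=1,RW=1,US=1,PS=0
  ✓ 0x3FE17  — 2 lookups
#2 VA=0x2E08CEB (r,kernel):
  L0 @0x38[23] → 0x42007  P=1,RW=1,US=1,PS=0
  L1 @0x42[8] → 0x43007  P=1,RW=1,US=1,PS=0
  ✓ 0x43CEB  — 2 lookups
#3 VA=0x3A1AD02 (r,kernel):
  L0 @0x38[29] → 0x44007  P=1,RW=1,US=1,PS=0
  L1 @0x44[26] → 0x45007  P=1,RW=1,US=1,PS=0
  ✓ 0x45D02  — 2 lookups

TLB: [["0x3A1A", "0x45"]]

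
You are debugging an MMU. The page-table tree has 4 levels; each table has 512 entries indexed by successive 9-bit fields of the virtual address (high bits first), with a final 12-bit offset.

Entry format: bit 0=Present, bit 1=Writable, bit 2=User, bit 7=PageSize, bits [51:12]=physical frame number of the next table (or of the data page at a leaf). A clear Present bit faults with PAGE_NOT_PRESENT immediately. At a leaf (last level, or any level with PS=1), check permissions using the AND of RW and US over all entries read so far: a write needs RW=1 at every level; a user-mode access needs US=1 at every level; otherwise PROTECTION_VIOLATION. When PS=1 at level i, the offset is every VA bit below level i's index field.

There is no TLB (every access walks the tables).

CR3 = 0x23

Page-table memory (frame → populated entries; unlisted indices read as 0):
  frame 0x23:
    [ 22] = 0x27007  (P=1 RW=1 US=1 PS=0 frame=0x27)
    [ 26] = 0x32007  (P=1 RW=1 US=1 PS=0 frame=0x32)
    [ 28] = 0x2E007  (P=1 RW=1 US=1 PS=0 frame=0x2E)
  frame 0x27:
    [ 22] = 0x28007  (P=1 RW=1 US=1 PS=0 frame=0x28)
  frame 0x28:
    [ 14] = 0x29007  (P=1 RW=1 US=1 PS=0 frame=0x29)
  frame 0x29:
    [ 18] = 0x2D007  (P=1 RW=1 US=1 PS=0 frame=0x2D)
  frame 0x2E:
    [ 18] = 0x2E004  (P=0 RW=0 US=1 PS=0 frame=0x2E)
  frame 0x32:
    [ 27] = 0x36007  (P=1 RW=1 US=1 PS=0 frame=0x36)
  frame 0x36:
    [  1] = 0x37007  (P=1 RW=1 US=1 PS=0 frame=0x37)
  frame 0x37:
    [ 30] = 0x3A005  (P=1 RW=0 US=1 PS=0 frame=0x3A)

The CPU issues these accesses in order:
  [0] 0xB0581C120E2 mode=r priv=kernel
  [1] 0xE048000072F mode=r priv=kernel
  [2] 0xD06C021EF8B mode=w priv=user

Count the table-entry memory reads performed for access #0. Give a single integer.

Trace:
#0 VA=0xB0581C120E2 (r,kernel):
  lvl0: tbl 0x23, slot 22 ⇒ 0x27007 (P1/RW1/US1/PS0)
  lvl1: tbl 0x27, slot 22 ⇒ 0x28007 (P1/RW1/US1/PS0)
  lvl2: tbl 0x28, slot 14 ⇒ 0x29007 (P1/RW1/US1/PS0)
  lvl3: tbl 0x29, slot 18 ⇒ 0x2D007 (P1/RW1/US1/PS0)
  ⇒ phys 0x2D0E2  [4 reads]
#1 VA=0xE048000072F (r,kernel):
  lvl0: tbl 0x23, slot 28 ⇒ 0x2E007 (P1/RW1/US1/PS0)
  lvl1: tbl 0x2E, slot 18 ⇒ 0x2E004 (P0/RW0/US1/PS0)
  ⇒ fault: PAGE_NOT_PRESENT  — 2 lookups
#2 VA=0xD06C021EF8B (w,user):
  lvl0: tbl 0x23, slot 26 ⇒ 0x32007 (P1/RW1/US1/PS0)
  lvl1: tbl 0x32, slot 27 ⇒ 0x36007 (P1/RW1/US1/PS0)
  lvl2: tbl 0x36, slot 1 ⇒ 0x37007 (P1/RW1/US1/PS0)
  lvl3: tbl 0x37, slot 30 ⇒ 0x3A005 (P1/RW0/US1/PS0)
  ⇒ fault: PROTECTION_VIOLATION  — 4 lookups

Entries read for #0: 4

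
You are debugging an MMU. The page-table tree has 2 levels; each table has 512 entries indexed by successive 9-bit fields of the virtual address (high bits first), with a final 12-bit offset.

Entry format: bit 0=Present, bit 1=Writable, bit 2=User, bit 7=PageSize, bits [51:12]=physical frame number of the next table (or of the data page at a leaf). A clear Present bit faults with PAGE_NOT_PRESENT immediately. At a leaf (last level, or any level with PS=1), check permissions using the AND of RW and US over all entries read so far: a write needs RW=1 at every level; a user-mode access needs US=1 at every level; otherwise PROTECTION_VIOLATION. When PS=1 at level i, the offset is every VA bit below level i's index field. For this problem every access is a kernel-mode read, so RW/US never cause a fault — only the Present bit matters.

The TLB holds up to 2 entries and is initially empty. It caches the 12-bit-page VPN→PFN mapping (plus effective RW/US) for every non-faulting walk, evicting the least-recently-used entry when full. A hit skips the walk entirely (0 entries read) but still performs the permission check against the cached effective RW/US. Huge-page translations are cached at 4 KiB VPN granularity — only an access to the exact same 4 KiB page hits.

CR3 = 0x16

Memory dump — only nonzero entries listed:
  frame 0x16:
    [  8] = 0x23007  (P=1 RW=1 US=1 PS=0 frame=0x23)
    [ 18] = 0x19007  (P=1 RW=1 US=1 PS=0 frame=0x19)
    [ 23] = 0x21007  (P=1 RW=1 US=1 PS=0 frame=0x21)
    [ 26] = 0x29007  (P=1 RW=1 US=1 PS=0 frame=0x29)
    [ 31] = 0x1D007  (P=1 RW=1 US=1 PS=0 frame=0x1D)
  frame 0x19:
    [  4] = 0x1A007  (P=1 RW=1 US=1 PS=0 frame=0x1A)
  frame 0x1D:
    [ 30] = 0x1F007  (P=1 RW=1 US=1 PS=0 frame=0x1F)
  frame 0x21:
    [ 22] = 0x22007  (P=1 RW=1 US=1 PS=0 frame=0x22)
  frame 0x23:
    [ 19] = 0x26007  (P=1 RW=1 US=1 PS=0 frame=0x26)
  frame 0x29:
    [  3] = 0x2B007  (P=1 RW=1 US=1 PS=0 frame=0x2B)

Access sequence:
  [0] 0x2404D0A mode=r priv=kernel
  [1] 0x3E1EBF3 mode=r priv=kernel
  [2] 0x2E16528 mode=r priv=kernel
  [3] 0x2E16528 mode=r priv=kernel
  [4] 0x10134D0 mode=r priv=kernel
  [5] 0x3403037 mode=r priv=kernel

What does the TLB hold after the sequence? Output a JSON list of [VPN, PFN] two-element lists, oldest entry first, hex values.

Trace:
#0 VA=0x2404D0A (r,kernel):
  L0 @0x16[18] → 0x19007  P=1,RW=1,US=1,PS=0
  L1 @0x19[4] → 0x1A007  P=1,RW=1,US=1,PS=0
  ⇒ phys 0x1AD0A  [2 reads]
#1 VA=0x3E1EBF3 (r,kernel):
  L0 @0x16[31] → 0x1D007  P=1,RW=1,US=1,PS=0
  L1 @0x1D[30] → 0x1F007  P=1,RW=1,US=1,PS=0
  ⇒ phys 0x1FBF3  [2 reads]
#2 VA=0x2E16528 (r,kernel):
  L0 @0x16[23] → 0x21007  P=1,RW=1,US=1,PS=0
  L1 @0x21[22] → 0x22007  P=1,RW=1,US=1,PS=0
  ⇒ phys 0x22528  [2 reads]
#3 VA=0x2E16528 (r,kernel):
  TLB hit vpn=0x2E16 → PA=0x22528
#4 VA=0x10134D0 (r,kernel):
  L0 @0x16[8] → 0x23007  P=1,RW=1,US=1,PS=0
  L1 @0x23[19] → 0x26007  P=1,RW=1,US=1,PS=0
  ⇒ phys 0x264D0  [2 reads]
#5 VA=0x3403037 (r,kernel):
  L0 @0x16[26] → 0x29007  P=1,RW=1,US=1,PS=0
  L1 @0x29[3] → 0x2B007  P=1,RW=1,US=1,PS=0
  ⇒ phys 0x2B037  [2 reads]

TLB: [["0x1013", "0x26"], ["0x3403", "0x2B"]]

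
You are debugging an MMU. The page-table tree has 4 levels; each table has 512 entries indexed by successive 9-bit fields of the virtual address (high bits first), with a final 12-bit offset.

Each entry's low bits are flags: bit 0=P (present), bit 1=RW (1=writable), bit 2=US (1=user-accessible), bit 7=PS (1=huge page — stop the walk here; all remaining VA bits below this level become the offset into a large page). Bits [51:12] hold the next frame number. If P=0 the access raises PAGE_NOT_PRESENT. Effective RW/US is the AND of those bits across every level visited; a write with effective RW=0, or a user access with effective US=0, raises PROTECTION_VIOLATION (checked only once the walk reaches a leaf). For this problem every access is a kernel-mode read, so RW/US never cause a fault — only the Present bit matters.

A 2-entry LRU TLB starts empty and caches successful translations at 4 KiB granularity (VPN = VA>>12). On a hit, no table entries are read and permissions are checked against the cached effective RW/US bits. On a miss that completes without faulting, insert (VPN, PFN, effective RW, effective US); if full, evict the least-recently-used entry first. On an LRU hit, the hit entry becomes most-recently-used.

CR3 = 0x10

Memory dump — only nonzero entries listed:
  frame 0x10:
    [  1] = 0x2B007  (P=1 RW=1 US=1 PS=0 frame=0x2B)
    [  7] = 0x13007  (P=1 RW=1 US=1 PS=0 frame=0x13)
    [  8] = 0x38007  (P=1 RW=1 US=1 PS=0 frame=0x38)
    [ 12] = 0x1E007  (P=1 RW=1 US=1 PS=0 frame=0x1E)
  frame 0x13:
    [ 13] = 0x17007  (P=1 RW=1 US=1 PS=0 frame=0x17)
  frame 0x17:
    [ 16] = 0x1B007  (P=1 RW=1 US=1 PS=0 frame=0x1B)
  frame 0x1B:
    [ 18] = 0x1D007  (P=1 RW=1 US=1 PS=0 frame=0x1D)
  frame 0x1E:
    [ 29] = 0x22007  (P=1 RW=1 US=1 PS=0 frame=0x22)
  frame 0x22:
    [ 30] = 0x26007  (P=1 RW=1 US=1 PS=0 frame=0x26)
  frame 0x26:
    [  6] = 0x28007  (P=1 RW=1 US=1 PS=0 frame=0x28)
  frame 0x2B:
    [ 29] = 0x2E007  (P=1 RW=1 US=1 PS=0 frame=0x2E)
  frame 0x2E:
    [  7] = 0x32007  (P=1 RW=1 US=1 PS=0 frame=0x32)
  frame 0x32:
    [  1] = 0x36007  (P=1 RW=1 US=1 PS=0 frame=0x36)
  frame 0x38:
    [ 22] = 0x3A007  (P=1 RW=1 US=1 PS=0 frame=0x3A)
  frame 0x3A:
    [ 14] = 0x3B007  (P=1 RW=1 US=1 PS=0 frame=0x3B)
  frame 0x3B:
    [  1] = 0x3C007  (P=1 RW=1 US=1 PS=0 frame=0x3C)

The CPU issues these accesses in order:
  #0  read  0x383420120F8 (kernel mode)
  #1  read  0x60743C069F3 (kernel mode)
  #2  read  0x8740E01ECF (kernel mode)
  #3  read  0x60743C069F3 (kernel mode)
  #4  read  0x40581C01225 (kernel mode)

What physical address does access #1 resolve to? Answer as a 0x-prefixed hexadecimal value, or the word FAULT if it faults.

Walk each access:
#0 VA=0x383420120F8 (r,kernel):
  [0] read 0x10 idx=7: raw=0x13007 flags P=1 W=1 U=1 S=0
  [1] read 0x13 idx=13: raw=0x17007 flags P=1 W=1 U=1 S=0
  [2] read 0x17 idx=16: raw=0x1B007 flags P=1 W=1 U=1 S=0
  [3] read 0x1B idx=18: raw=0x1D007 flags P=1 W=1 U=1 S=0
  → PA=0x1D0F8  (4 entries read)
#1 VA=0x60743C069F3 (r,kernel):
  [0] read 0x10 idx=12: raw=0x1E007 flags P=1 W=1 U=1 S=0
  [1] read 0x1E idx=29: raw=0x22007 flags P=1 W=1 U=1 S=0
  [2] read 0x22 idx=30: raw=0x26007 flags P=1 W=1 U=1 S=0
  [3] read 0x26 idx=6: raw=0x28007 flags P=1 W=1 U=1 S=0
  → PA=0x289F3  (4 entries read)
#2 VA=0x8740E01ECF (r,kernel):
  [0] read 0x10 idx=1: raw=0x2B007 flags P=1 W=1 U=1 S=0
  [1] read 0x2B idx=29: raw=0x2E007 flags P=1 W=1 U=1 S=0
  [2] read 0x2E idx=7: raw=0x32007 flags P=1 W=1 U=1 S=0
  [3] read 0x32 idx=1: raw=0x36007 flags P=1 W=1 U=1 S=0
  → PA=0x36ECF  (4 entries read)
#3 VA=0x60743C069F3 (r,kernel):
  TLB hit vpn=0x60743C06 → PA=0x289F3
#4 VA=0x40581C01225 (r,kernel):
  [0] read 0x10 idx=8: raw=0x38007 flags P=1 W=1 U=1 S=0
  [1] read 0x38 idx=22: raw=0x3A007 flags P=1 W=1 U=1 S=0
  [2] read 0x3A idx=14: raw=0x3B007 flags P=1 W=1 U=1 S=0
  [3] read 0x3B idx=1: raw=0x3C007 flags P=1 W=1 U=1 S=0
  → PA=0x3C225  (4 entries read)

Access #1 PA: 0x289F3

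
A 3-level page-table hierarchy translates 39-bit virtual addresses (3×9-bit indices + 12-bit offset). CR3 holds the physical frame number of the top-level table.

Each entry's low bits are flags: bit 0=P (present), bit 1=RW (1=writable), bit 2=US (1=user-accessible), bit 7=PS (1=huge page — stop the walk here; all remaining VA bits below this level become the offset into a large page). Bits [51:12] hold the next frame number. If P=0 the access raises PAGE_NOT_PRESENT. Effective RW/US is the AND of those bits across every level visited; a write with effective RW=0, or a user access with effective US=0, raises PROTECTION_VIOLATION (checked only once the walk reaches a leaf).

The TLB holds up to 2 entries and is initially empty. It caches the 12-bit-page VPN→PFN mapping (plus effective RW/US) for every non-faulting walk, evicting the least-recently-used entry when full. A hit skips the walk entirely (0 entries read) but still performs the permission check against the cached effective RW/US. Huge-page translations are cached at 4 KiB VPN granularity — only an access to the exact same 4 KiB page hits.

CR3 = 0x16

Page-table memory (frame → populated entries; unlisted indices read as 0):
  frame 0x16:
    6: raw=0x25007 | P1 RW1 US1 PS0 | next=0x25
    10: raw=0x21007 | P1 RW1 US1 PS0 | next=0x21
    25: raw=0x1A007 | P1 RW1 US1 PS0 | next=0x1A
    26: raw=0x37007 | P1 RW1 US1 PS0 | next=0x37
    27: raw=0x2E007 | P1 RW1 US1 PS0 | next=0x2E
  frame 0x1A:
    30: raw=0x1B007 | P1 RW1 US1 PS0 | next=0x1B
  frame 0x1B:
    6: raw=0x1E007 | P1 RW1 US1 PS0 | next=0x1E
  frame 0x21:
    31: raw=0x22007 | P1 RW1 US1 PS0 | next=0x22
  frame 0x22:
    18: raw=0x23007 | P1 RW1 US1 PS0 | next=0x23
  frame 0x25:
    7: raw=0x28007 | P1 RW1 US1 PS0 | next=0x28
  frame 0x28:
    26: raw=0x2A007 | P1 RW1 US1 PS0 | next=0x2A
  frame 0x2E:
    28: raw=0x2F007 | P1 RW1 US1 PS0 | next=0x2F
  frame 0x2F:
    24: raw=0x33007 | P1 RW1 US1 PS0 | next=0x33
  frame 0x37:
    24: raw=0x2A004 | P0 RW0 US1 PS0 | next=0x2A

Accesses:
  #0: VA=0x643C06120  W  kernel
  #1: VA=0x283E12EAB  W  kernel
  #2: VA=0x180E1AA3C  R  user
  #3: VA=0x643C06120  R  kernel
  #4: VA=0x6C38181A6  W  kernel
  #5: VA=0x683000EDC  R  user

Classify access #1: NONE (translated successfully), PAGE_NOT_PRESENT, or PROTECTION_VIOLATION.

Trace:
#0 VA=0x643C06120 (w,kernel):
  [0] read 0x16 idx=25: raw=0x1A007 flags P=1 W=1 U=1 S=0
  [1] read 0x1A idx=30: raw=0x1B007 flags P=1 W=1 U=1 S=0
  [2] read 0x1B idx=6: raw=0x1E007 flags P=1 W=1 U=1 S=0
  ⇒ phys 0x1E120  [3 reads]
#1 VA=0x283E12EAB (w,kernel):
  [0] read 0x16 idx=10: raw=0x21007 flags P=1 W=1 U=1 S=0
  [1] read 0x21 idx=31: raw=0x22007 flags P=1 W=1 U=1 S=0
  [2] read 0x22 idx=18: raw=0x23007 flags P=1 W=1 U=1 S=0
  ⇒ phys 0x23EAB  [3 reads]
#2 VA=0x180E1AA3C (r,user):
  [0] read 0x16 idx=6: raw=0x25007 flags P=1 W=1 U=1 S=0
  [1] read 0x25 idx=7: raw=0x28007 flags P=1 W=1 U=1 S=0
  [2] read 0x28 idx=26: raw=0x2A007 flags P=1 W=1 U=1 S=0
  ⇒ phys 0x2AA3C  [3 reads]
#3 VA=0x643C06120 (r,kernel):
  [0] read 0x16 idx=25: raw=0x1A007 flags P=1 W=1 U=1 S=0
  [1] read 0x1A idx=30: raw=0x1B007 flags P=1 W=1 U=1 S=0
  [2] read 0x1B idx=6: raw=0x1E007 flags P=1 W=1 U=1 S=0
  ⇒ phys 0x1E120  [3 reads]
#4 VA=0x6C38181A6 (w,kernel):
  [0] read 0x16 idx=27: raw=0x2E007 flags P=1 W=1 U=1 S=0
  [1] read 0x2E idx=28: raw=0x2F007 flags P=1 W=1 U=1 S=0
  [2] read 0x2F idx=24: raw=0x33007 flags P=1 W=1 U=1 S=0
  ⇒ phys 0x331A6  [3 reads]
#5 VA=0x683000EDC (r,user):
  [0] read 0x16 idx=26: raw=0x37007 flags P=1 W=1 U=1 S=0
  [1] read 0x37 idx=24: raw=0x2A004 flags P=0 W=0 U=1 S=0
  ✗ PAGE_NOT_PRESENT  [2 reads]

Access #1 fault: NONE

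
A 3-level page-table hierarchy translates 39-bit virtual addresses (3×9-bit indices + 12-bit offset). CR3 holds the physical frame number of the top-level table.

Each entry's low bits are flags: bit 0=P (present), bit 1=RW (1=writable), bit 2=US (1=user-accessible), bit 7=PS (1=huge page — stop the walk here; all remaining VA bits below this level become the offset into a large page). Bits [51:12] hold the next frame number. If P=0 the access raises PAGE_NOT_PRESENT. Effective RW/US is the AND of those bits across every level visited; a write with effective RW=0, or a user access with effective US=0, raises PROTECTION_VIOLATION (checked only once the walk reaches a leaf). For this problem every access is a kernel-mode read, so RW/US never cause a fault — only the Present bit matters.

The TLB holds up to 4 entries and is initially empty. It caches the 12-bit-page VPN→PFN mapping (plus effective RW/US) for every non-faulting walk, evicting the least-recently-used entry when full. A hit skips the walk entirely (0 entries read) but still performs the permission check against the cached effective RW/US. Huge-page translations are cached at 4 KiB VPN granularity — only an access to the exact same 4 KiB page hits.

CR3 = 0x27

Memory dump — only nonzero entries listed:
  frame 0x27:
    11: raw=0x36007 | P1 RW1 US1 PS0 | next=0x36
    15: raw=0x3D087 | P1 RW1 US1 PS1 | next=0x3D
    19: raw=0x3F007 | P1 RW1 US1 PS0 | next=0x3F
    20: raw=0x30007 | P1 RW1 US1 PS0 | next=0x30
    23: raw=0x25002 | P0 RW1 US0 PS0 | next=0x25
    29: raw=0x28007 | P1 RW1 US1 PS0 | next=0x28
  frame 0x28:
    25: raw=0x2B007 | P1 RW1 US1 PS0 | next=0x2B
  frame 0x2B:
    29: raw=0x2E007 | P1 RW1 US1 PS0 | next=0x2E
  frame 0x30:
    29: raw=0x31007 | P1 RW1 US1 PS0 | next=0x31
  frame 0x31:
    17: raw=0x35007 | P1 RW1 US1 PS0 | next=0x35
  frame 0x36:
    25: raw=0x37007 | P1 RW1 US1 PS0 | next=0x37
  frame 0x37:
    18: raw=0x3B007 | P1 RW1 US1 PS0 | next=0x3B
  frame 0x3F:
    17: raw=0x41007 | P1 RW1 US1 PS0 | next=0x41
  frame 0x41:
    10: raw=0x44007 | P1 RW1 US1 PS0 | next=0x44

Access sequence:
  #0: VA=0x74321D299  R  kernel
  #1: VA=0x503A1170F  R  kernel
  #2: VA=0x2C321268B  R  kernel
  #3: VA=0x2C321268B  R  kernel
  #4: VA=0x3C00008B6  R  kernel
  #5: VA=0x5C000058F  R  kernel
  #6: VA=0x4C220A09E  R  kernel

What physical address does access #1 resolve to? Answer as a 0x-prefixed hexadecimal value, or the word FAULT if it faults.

Per-access translation:
#0 VA=0x74321D299 (r,kernel):
  L0 @0x27[29] → 0x28007  P=1,RW=1,US=1,PS=0
  L1 @0x28[25] → 0x2B007  P=1,RW=1,US=1,PS=0
  L2 @0x2B[29] → 0x2E007  P=1,RW=1,US=1,PS=0
  → PA=0x2E299  (3 entries read)
#1 VA=0x503A1170F (r,kernel):
  L0 @0x27[20] → 0x30007  P=1,RW=1,US=1,PS=0
  L1 @0x30[29] → 0x31007  P=1,RW=1,US=1,PS=0
  L2 @0x31[17] → 0x35007  P=1,RW=1,US=1,PS=0
  → PA=0x3570F  (3 entries read)
#2 VA=0x2C321268B (r,kernel):
  L0 @0x27[11] → 0x36007  P=1,RW=1,US=1,PS=0
  L1 @0x36[25] → 0x37007  P=1,RW=1,US=1,PS=0
  L2 @0x37[18] → 0x3B007  P=1,RW=1,US=1,PS=0
  → PA=0x3B68B  (3 entries read)
#3 VA=0x2C321268B (r,kernel):
  TLB hit vpn=0x2C3212 → PA=0x3B68B
#4 VA=0x3C00008B6 (r,kernel):
  L0 @0x27[15] → 0x3D087  P=1,RW=1,US=1,PS=1
  → PA=0x3D8B6 (huge @L0)  (1 entries read)
#5 VA=0x5C000058F (r,kernel):
  L0 @0x27[23] → 0x25002  P=0,RW=1,US=0,PS=0
  ⇒ fault: PAGE_NOT_PRESENT  — 1 lookups
#6 VA=0x4C220A09E (r,kernel):
  L0 @0x27[19] → 0x3F007  P=1,RW=1,US=1,PS=0
  L1 @0x3F[17] → 0x41007  P=1,RW=1,US=1,PS=0
  L2 @0x41[10] → 0x44007  P=1,RW=1,US=1,PS=0
  → PA=0x4409E  (3 entries read)

Access #1 PA: 0x3570F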